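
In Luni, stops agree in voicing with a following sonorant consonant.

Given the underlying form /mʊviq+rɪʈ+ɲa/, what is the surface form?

The rule targets /q/ (voiceless uvular stop), which sits before the trigger /r/ (voiced).
Changing only its voicing to voiced gives [ɢ] — the voiced uvular stop.
The same rule applies at the second boundary: /ʈ/ → [ɖ] next to /ɲ/.

[mʊviɢrɪɖɲa]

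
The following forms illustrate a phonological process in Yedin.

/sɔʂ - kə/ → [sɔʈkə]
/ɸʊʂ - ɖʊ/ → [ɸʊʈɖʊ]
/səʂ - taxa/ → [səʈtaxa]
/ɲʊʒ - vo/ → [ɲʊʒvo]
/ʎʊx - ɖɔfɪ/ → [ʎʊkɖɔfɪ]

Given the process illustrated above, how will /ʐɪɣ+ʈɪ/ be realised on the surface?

[ʐɪgʈɪ]

The data show regressive manner assimilation: /ʂ/ → [ʈ] before /k/; /ʂ/ → [ʈ] before /ɖ/; /ʂ/ → [ʈ] before /t/; /x/ → [k] before /ɖ/. In each pair only manner changes, matching the following consonant, while place and voice stay constant.
No alternation appears in [ɲʊʒvo]: there the adjacent consonants already agree in manner (/ʒ/ and /v/ are both fricatives), so this form is consistent with the same rule.
/ɣ/ is a voiced velar fricative. The following trigger /ʈ/ is a stop, so /ɣ/ must become a stop as well.
The voiced velar stop is [g], so /ɣ/ → [g].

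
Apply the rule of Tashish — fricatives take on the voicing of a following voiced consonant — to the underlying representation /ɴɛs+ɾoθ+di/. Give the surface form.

The rule targets /s/ (voiceless alveolar fricative), which sits before the trigger /ɾ/ (voiced).
Changing only its voicing to voiced gives [z] — the voiced alveolar fricative.
At the second juncture, /θ/ likewise becomes [ð] adjacent to /d/.

[ɴɛzɾoðdi]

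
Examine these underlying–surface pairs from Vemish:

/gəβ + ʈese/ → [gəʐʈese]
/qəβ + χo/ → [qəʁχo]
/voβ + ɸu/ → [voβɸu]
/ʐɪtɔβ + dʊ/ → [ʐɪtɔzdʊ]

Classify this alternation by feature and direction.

Underlying /β/ is realised as [ʐ] next to /ʈ/; /ʈ/ itself does not change.
The change bilabial → retroflex matches the place of the following /ʈ/, identifying this as place assimilation.
Manner and voice are unchanged, so the assimilation is partial, not total.
The other alternating forms pattern the same way: /β/ → [ʁ] before /χ/ (bilabial → uvular, matching uvular); /β/ → [z] before /d/ (bilabial → alveolar, matching alveolar) — only place changes, and always toward the following segment.
Nothing changes in [voβɸu]: there the adjacent consonants already agree in place (/β/ and /ɸ/ are both bilabial), so this form is consistent with the same rule.
Since the segment that changes precedes the conditioning segment, the assimilation is regressive.

regressive place assimilation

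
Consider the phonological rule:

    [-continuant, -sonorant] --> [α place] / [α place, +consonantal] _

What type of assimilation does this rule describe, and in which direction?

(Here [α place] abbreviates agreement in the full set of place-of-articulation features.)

progressive place assimilation

The shared variable α links the value of the place features (abbreviated [place]) on the target to the same value on the neighbouring segment, so place is the feature that assimilates.
The conditioning segment sits to the left of the focus bar, meaning the trigger precedes the segment that changes — progressive assimilation.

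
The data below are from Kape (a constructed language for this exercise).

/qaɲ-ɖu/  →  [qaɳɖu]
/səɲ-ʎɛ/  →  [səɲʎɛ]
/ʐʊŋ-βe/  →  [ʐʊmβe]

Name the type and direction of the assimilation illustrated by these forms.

regressive place assimilation

Comparing underlying and surface forms, /ɲ/ → [ɳ] is the alternation; the neighbouring /ɖ/ is constant.
The change palatal → retroflex matches the place of the following /ɖ/, identifying this as place assimilation.
Manner and voice are unchanged, so the assimilation is partial, not total.
Checking the remaining alternation: /ŋ/ → [m] before /β/ (velar → bilabial, matching bilabial) — only place changes, and always toward the following segment.
Nothing changes in [səɲʎɛ]: there the adjacent consonants already agree in place (/ɲ/ and /ʎ/ are both palatal), so this form is consistent with the same rule.
The trigger is the following segment, so the direction is regressive (anticipatory).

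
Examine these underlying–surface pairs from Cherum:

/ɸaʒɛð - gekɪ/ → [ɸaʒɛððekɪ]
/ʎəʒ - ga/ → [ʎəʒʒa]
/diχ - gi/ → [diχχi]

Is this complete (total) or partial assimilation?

Underlying /g/ is realised as [ð] next to /ð/; /ð/ itself does not change.
The output [ð] is identical to the trigger /ð/ — every feature (place, manner, voicing) has been copied — so this is total assimilation.
The remaining alternations confirm this: /g/ → [ʒ] after /ʒ/; /g/ → [χ] after /χ/ — in each case the output is a copy of the preceding consonant.

total assimilation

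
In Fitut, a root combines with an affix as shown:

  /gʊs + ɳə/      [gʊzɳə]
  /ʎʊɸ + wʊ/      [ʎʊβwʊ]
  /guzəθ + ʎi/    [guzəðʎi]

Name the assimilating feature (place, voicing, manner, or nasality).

Underlying /s/ is realised as [z] next to /ɳ/; /ɳ/ itself does not change.
/s/ is voiceless while /ɳ/ is voiced; the output [z] is voiced, matching the trigger — so the feature that spreads is voicing.
Checking the remaining alternations: /ɸ/ → [β] before /w/ (voiceless → voiced, matching voiced); /θ/ → [ð] before /ʎ/ (voiceless → voiced, matching voiced) — only voicing changes, and always toward the following segment.

voicing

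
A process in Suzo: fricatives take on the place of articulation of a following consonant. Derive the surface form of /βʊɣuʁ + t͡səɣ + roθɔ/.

The rule targets /ʁ/ (voiced uvular fricative), which sits before the trigger /t͡s/ (alveolar).
Changing only its place to alveolar gives [z] — the voiced alveolar fricative.
The same rule applies at the second boundary: /ɣ/ → [z] next to /r/.

[βʊɣuzt͡səzroθɔ]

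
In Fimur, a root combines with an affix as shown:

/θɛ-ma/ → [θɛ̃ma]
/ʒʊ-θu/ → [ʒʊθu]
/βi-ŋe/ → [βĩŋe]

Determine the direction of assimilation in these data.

The vowel /ɛ/ surfaces as nasalised [ɛ̃] next to the following nasal /m/ — it has acquired the [+nasal] feature of its neighbour.
The other form shows the same pattern: /i/ → [ĩ] before /ŋ/ — each time a vowel is nasalised next to a following nasal.
No change occurs in [ʒʊθu] because the vowel at the boundary is adjacent to an oral consonant, not a nasal (/ʊ/ next to /θ/).
Because the conditioning nasal is to the right of the vowel that changes, the process is regressive (anticipatory).

regressive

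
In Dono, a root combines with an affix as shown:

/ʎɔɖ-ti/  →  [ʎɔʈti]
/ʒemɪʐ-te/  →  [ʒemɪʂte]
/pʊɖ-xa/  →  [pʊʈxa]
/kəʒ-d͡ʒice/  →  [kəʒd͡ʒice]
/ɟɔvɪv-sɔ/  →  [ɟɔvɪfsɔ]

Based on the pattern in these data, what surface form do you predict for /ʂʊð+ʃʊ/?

The data show regressive voicing assimilation: /ɖ/ → [ʈ] before /t/; /ʐ/ → [ʂ] before /t/; /ɖ/ → [ʈ] before /x/; /v/ → [f] before /s/. In each pair only voicing changes, matching the following consonant, while place and manner stay constant.
No alternation appears in [kəʒd͡ʒice]: there the adjacent consonants already agree in voicing (/ʒ/ and /d͡ʒ/ are both voiced), so this form is consistent with the same rule.
/ð/ is a voiced dental fricative. The following trigger /ʃ/ is voiceless, so /ð/ must become voiceless as well.
A voiceless dental fricative is [θ], so the surface segment is [θ].

[ʂʊθʃʊ]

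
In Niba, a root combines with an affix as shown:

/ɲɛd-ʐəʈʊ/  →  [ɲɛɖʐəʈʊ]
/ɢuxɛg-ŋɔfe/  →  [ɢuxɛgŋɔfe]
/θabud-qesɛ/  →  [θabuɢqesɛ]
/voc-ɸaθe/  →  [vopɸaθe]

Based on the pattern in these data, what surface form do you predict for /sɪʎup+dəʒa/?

[sɪʎutdəʒa]

The data show regressive place assimilation: /d/ → [ɖ] before /ʐ/; /d/ → [ɢ] before /q/; /c/ → [p] before /ɸ/. In each pair only place changes, matching the following consonant, while manner and voice stay constant.
No alternation appears in [ɢuxɛgŋɔfe]: there the adjacent consonants already agree in place (/g/ and /ŋ/ are both velar), so this form is consistent with the same rule.
/p/ is a voiceless bilabial stop. The following trigger /d/ is alveolar, so /p/ must become alveolar as well.
The voiceless alveolar stop is [t], so /p/ → [t].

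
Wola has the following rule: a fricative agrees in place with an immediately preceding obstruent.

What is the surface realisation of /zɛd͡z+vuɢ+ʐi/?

The rule targets /v/ (voiced labiodental fricative), which sits after the trigger /d͡z/ (alveolar).
The voiced alveolar fricative is [z], so /v/ → [z].
The same rule applies at the second boundary: /ʐ/ → [ʁ] next to /ɢ/.

[zɛd͡zzuɢʁi]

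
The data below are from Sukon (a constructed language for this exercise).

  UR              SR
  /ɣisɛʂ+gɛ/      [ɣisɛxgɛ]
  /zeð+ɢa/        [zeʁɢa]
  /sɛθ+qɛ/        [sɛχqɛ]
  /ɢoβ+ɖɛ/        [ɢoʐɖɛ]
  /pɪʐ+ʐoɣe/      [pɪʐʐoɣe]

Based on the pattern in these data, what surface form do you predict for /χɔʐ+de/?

[χɔzde]

The data show regressive place assimilation: /ʂ/ → [x] before /g/; /ð/ → [ʁ] before /ɢ/; /θ/ → [χ] before /q/; /β/ → [ʐ] before /ɖ/. In each pair only place changes, matching the following consonant, while manner and voice stay constant.
No alternation appears in [pɪʐʐoɣe]: there the adjacent consonants already agree in place (/ʐ/ and /ʐ/ are both retroflex), so this form is consistent with the same rule.
The rule targets /ʐ/ (voiced retroflex fricative), which sits before the trigger /d/ (alveolar).
The voiced alveolar fricative is [z], so /ʐ/ → [z].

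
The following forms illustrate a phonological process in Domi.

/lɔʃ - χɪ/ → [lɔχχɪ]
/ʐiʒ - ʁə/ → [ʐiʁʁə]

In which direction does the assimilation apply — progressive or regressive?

regressive

Comparing underlying and surface forms, /ʃ/ → [χ] is the alternation; the neighbouring /χ/ is constant.
The output [χ] is identical to the trigger /χ/ — every feature (place, manner, voicing) has been copied — so this is total assimilation.
The other form behaves the same way: /ʒ/ → [ʁ] before /ʁ/ — in each case the output is a copy of the following consonant.
The trigger is the following segment, so the direction is regressive (anticipatory).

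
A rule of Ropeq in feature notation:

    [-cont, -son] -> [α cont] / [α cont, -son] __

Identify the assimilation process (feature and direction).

progressive manner assimilation

The rule copies [cont] (continuancy) from the environment onto the target stops; since [±cont] encodes the stop/fricative manner contrast, the assimilating dimension is manner.
Since the environment is written before the underscore, the trigger precedes the target; the direction is progressive.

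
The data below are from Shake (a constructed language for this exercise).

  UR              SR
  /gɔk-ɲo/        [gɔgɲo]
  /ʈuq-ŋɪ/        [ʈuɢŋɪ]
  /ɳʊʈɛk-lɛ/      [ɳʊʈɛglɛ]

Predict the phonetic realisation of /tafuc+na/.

The data show regressive voicing assimilation: /k/ → [g] before /ɲ/; /q/ → [ɢ] before /ŋ/; /k/ → [g] before /l/. In each pair only voicing changes, matching the following consonant, while place and manner stay constant.
The rule targets /c/ (voiceless palatal stop), which sits before the trigger /n/ (voiced).
A voiced palatal stop is [ɟ], so the surface segment is [ɟ].

[tafuɟna]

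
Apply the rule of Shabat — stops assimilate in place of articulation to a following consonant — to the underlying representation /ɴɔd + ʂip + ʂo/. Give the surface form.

[ɴɔɖʂiʈʂo]

/d/ is a voiced alveolar stop. The following trigger /ʂ/ is retroflex, so /d/ must become retroflex as well.
Changing only its place to retroflex gives [ɖ] — the voiced retroflex stop.
At the second juncture, /p/ likewise becomes [ʈ] adjacent to /ʂ/.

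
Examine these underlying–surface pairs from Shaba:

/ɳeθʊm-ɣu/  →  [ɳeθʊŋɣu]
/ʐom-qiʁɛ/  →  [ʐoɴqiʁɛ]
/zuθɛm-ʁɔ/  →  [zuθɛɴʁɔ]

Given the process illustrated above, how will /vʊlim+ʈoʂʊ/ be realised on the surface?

[vʊliɳʈoʂʊ]

The data show regressive place assimilation: /m/ → [ŋ] before /ɣ/; /m/ → [ɴ] before /q/; /m/ → [ɴ] before /ʁ/. In each pair only place changes, matching the following consonant, while manner and voice stay constant.
The rule targets /m/ (voiced bilabial nasal), which sits before the trigger /ʈ/ (retroflex).
The voiced retroflex nasal is [ɳ], so /m/ → [ɳ].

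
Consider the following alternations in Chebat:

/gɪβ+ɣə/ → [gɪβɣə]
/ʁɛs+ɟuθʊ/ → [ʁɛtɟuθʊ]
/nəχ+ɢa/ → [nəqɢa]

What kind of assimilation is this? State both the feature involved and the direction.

regressive manner assimilation

Underlying /s/ is realised as [t] next to /ɟ/; /ɟ/ itself does not change.
/s/ is a fricative while /ɟ/ is a stop; the output [t] is a stop, matching the trigger — so the feature that spreads is manner.
Place and voice are unchanged, so the assimilation is partial, not total.
Checking the remaining alternation: /χ/ → [q] before /ɢ/ (fricative → stop, matching a stop) — only manner changes, and always toward the following segment.
Nothing changes in [gɪβɣə]: there the adjacent consonants already agree in manner (/β/ and /ɣ/ are both fricatives), so this form is consistent with the same rule.
The trigger is the following segment, so the direction is regressive (anticipatory).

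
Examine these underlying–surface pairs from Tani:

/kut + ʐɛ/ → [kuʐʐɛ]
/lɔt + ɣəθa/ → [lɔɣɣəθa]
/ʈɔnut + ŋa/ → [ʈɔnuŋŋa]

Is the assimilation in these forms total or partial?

The segment that alternates is /t/, which surfaces as [ʐ] when adjacent to /ʐ/.
The output [ʐ] is identical to the trigger /ʐ/ — every feature (place, manner, voicing) has been copied — so this is total assimilation.
The remaining alternations confirm this: /t/ → [ɣ] before /ɣ/; /t/ → [ŋ] before /ŋ/ — in each case the output is a copy of the following consonant.

total assimilation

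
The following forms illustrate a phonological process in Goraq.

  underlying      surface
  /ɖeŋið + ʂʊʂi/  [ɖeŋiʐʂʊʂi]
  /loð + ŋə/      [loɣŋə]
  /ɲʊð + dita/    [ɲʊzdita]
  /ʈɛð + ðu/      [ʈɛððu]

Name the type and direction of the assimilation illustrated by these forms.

regressive place assimilation

Comparing underlying and surface forms, /ð/ → [ʐ] is the alternation; the neighbouring /ʂ/ is constant.
The change dental → retroflex matches the place of the following /ʂ/, identifying this as place assimilation.
Manner and voice are unchanged, so the assimilation is partial, not total.
The other alternating forms pattern the same way: /ð/ → [ɣ] before /ŋ/ (dental → velar, matching velar); /ð/ → [z] before /d/ (dental → alveolar, matching alveolar) — only place changes, and always toward the following segment.
Nothing changes in [ʈɛððu]: there the adjacent consonants already agree in place (/ð/ and /ð/ are both dental), so this form is consistent with the same rule.
Since the segment that changes precedes the conditioning segment, the assimilation is regressive.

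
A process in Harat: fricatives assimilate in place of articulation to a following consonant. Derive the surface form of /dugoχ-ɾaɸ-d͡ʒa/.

[dugosɾaʃd͡ʒa]

The rule targets /χ/ (voiceless uvular fricative), which sits before the trigger /ɾ/ (alveolar).
The voiceless alveolar fricative is [s], so /χ/ → [s].
At the second juncture, /ɸ/ likewise becomes [ʃ] adjacent to /d͡ʒ/.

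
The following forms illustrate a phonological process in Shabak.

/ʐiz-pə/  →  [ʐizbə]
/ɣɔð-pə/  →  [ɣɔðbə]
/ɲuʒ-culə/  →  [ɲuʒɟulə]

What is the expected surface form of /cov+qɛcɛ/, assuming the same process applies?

The data show progressive voicing assimilation: /p/ → [b] after /z/; /p/ → [b] after /ð/; /c/ → [ɟ] after /ʒ/. In each pair only voicing changes, matching the preceding consonant, while place and manner stay constant.
/q/ is a voiceless uvular stop. The preceding trigger /v/ is voiced, so /q/ must become voiced as well.
A voiced uvular stop is [ɢ], so the surface segment is [ɢ].

[covɢɛcɛ]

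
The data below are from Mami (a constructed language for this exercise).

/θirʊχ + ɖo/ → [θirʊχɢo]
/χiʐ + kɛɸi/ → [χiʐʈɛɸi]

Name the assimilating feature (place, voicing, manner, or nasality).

place

Underlying /ɖ/ is realised as [ɢ] next to /χ/; /χ/ itself does not change.
The change retroflex → uvular matches the place of the preceding /χ/, identifying this as place assimilation.
The same holds elsewhere in the data: /k/ → [ʈ] after /ʐ/ (velar → retroflex, matching retroflex) — only place changes, and always toward the preceding segment.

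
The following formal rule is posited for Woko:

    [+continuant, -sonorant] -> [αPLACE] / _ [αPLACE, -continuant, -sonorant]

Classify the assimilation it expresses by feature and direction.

regressive place assimilation

The shared variable α links the value of the place features (abbreviated [PLACE]) on the target to the same value on the neighbouring segment, so place is the feature that assimilates.
Since the environment is written after the underscore, the trigger follows the target; the direction is regressive.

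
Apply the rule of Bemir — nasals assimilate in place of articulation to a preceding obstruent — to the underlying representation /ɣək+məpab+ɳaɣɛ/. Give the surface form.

[ɣəkŋəpabmaɣɛ]

The rule targets /m/ (voiced bilabial nasal), which sits after the trigger /k/ (velar).
A voiced velar nasal is [ŋ], so the surface segment is [ŋ].
At the second juncture, /ɳ/ likewise becomes [m] adjacent to /b/.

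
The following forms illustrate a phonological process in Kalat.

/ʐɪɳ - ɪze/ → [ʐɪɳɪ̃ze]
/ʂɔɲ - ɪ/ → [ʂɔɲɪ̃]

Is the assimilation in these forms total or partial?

partial assimilation

The vowel /ɪ/ surfaces as nasalised [ɪ̃] next to the preceding nasal /ɳ/ — it has acquired the [+nasal] feature of its neighbour.
The other form shows the same pattern: /ɪ/ → [ɪ̃] after /ɲ/ — each time a vowel is nasalised next to a preceding nasal.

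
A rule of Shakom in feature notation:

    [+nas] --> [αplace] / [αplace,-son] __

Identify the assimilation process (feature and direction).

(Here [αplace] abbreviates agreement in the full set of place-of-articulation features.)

progressive place assimilation

The rule copies the place features (abbreviated [place]) from the environment onto the target, so the assimilating feature is place.
Since the environment is written before the underscore, the trigger precedes the target; the direction is progressive.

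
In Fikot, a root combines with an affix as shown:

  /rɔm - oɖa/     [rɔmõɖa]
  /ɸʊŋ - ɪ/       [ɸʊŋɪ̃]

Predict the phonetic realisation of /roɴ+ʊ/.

[roɴʊ̃]

The data show progressive nasality assimilation (vowel nasalisation): /o/ → [õ] after /m/; /ɪ/ → [ɪ̃] after /ŋ/ — a vowel is nasalised by an immediately preceding nasal consonant.
/ʊ/ sits next to the nasal /ɴ/ and is therefore nasalised to [ʊ̃].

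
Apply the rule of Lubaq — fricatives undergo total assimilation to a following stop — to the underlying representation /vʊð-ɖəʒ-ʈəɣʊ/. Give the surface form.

[vʊɖɖəʈʈəɣʊ]

/ð/ is the segment targeted by the rule; it sits immediately before /ɖ/, so it assimilates completely and surfaces as [ɖ].
At the second juncture, /ʒ/ likewise becomes [ʈ] adjacent to /ʈ/.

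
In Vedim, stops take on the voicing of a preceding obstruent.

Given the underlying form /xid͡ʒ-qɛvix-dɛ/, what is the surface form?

/q/ is a voiceless uvular stop. The preceding trigger /d͡ʒ/ is voiced, so /q/ must become voiced as well.
A voiced uvular stop is [ɢ], so the surface segment is [ɢ].
At the second juncture, /d/ likewise becomes [t] adjacent to /x/.

[xid͡ʒɢɛvixtɛ]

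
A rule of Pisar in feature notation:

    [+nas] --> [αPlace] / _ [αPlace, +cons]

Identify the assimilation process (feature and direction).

regressive place assimilation

The shared variable α links the value of the place features (abbreviated [Place]) on the target to the same value on the neighbouring segment, so place is the feature that assimilates.
Since the environment is written after the underscore, the trigger follows the target; the direction is regressive.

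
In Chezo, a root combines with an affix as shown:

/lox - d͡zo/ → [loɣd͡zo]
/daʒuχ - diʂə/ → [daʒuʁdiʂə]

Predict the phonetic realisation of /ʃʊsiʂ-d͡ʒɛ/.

[ʃʊsiʐd͡ʒɛ]

The data show regressive voicing assimilation: /x/ → [ɣ] before /d͡z/; /χ/ → [ʁ] before /d/. In each pair only voicing changes, matching the following consonant, while place and manner stay constant.
/ʂ/ is a voiceless retroflex fricative. The following trigger /d͡ʒ/ is voiced, so /ʂ/ must become voiced as well.
The voiced retroflex fricative is [ʐ], so /ʂ/ → [ʐ].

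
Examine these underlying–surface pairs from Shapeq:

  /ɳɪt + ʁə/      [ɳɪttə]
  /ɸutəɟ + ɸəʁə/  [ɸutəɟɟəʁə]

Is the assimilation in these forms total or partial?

The segment that alternates is /ʁ/, which surfaces as [t] when adjacent to /t/.
The output [t] is identical to the trigger /t/ — every feature (place, manner, voicing) has been copied — so this is total assimilation.
The remaining alternation confirms this: /ɸ/ → [ɟ] after /ɟ/ — in each case the output is a copy of the preceding consonant.

total assimilation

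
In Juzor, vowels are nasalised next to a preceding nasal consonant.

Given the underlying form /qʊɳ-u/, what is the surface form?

[qʊɳũ]

/u/ sits next to the nasal /ɳ/ and is therefore nasalised to [ũ].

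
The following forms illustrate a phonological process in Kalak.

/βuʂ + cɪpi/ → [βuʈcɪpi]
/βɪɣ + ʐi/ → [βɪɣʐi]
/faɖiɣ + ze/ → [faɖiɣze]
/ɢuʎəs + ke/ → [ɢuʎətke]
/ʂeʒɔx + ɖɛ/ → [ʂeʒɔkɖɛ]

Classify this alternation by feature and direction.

Comparing underlying and surface forms, /ʂ/ → [ʈ] is the alternation; the neighbouring /c/ is constant.
/ʂ/ is a fricative while /c/ is a stop; the output [ʈ] is a stop, matching the trigger — so the feature that spreads is manner.
Place and voice are unchanged, so the assimilation is partial, not total.
The same holds elsewhere in the data: /s/ → [t] before /k/ (fricative → stop, matching a stop); /x/ → [k] before /ɖ/ (fricative → stop, matching a stop) — only manner changes, and always toward the following segment.
Nothing changes in [βɪɣʐi], [faɖiɣze]: there the adjacent consonants already agree in manner (/ɣ/ and /ʐ/ are both fricatives; /ɣ/ and /z/ are both fricatives), so these forms are consistent with the same rule.
Since the segment that changes precedes the conditioning segment, the assimilation is regressive.

regressive manner assimilation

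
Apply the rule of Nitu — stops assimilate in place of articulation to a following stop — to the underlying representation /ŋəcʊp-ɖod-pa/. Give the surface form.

[ŋəcʊʈɖobpa]

The rule targets /p/ (voiceless bilabial stop), which sits before the trigger /ɖ/ (retroflex).
The voiceless retroflex stop is [ʈ], so /p/ → [ʈ].
At the second juncture, /d/ likewise becomes [b] adjacent to /p/.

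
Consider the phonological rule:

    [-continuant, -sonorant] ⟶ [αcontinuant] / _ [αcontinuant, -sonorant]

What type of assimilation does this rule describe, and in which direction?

The rule copies [continuant] (continuancy) from the environment onto the target stops; since [±continuant] encodes the stop/fricative manner contrast, the assimilating dimension is manner.
The conditioning segment sits to the right of the focus bar, meaning the trigger follows the segment that changes — regressive assimilation.

regressive manner assimilation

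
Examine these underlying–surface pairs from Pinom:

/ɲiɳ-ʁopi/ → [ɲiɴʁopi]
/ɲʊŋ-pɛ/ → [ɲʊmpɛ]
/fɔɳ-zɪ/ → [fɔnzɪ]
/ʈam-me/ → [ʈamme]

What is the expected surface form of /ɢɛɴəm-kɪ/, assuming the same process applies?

The data show regressive place assimilation: /ɳ/ → [ɴ] before /ʁ/; /ŋ/ → [m] before /p/; /ɳ/ → [n] before /z/. In each pair only place changes, matching the following consonant, while manner and voice stay constant.
No alternation appears in [ʈamme]: there the adjacent consonants already agree in place (/m/ and /m/ are both bilabial), so this form is consistent with the same rule.
/m/ is a voiced bilabial nasal. The following trigger /k/ is velar, so /m/ must become velar as well.
A voiced velar nasal is [ŋ], so the surface segment is [ŋ].

[ɢɛɴəŋkɪ]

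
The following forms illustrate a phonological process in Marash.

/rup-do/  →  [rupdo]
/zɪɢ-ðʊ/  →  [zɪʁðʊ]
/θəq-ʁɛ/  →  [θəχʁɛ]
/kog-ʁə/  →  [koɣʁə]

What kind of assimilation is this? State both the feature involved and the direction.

Underlying /ɢ/ is realised as [ʁ] next to /ð/; /ð/ itself does not change.
The change stop → fricative matches the manner of the following /ð/, identifying this as manner assimilation.
Place and voice are unchanged, so the assimilation is partial, not total.
The same holds elsewhere in the data: /q/ → [χ] before /ʁ/ (stop → fricative, matching a fricative); /g/ → [ɣ] before /ʁ/ (stop → fricative, matching a fricative) — only manner changes, and always toward the following segment.
Nothing changes in [rupdo]: there the adjacent consonants already agree in manner (/p/ and /d/ are both stops), so this form is consistent with the same rule.
The trigger is the following segment, so the direction is regressive (anticipatory).

regressive manner assimilation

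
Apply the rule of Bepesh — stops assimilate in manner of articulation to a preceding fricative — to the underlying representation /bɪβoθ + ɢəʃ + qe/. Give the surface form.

[bɪβoθʁəʃχe]

/ɢ/ is a voiced uvular stop. The preceding trigger /θ/ is a fricative, so /ɢ/ must become a fricative as well.
The voiced uvular fricative is [ʁ], so /ɢ/ → [ʁ].
The same rule applies at the second boundary: /q/ → [χ] next to /ʃ/.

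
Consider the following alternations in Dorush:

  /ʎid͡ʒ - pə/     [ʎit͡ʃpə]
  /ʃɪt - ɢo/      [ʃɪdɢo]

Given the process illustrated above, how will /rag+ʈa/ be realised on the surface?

[rakʈa]

The data show regressive voicing assimilation: /d͡ʒ/ → [t͡ʃ] before /p/; /t/ → [d] before /ɢ/. In each pair only voicing changes, matching the following consonant, while place and manner stay constant.
The rule targets /g/ (voiced velar stop), which sits before the trigger /ʈ/ (voiceless).
The voiceless velar stop is [k], so /g/ → [k].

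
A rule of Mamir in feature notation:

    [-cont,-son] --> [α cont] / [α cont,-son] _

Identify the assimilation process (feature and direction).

The shared variable α links the value of [cont] on the target to that of the neighbouring obstruent. [cont] distinguishes stops from fricatives — a manner-of-articulation feature — so this is manner assimilation.
The conditioning segment sits to the left of the focus bar, meaning the trigger precedes the segment that changes — progressive assimilation.

progressive manner assimilation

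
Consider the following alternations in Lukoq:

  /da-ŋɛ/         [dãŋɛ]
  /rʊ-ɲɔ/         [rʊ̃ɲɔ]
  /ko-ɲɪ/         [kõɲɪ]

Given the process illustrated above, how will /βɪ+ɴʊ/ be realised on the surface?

The data show regressive nasality assimilation (vowel nasalisation): /a/ → [ã] before /ŋ/; /ʊ/ → [ʊ̃] before /ɲ/; /o/ → [õ] before /ɲ/ — a vowel is nasalised by an immediately following nasal consonant.
The vowel /ɪ/ is adjacent to the following nasal /ɴ/, so it acquires [+nasal] and surfaces as [ɪ̃].

[βɪ̃ɴʊ]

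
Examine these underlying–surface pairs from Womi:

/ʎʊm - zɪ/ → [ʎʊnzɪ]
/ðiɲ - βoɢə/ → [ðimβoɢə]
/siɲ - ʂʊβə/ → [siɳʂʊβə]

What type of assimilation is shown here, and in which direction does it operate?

Underlying /m/ is realised as [n] next to /z/; /z/ itself does not change.
The change bilabial → alveolar matches the place of the following /z/, identifying this as place assimilation.
Manner and voice are unchanged, so the assimilation is partial, not total.
The same holds elsewhere in the data: /ɲ/ → [m] before /β/ (palatal → bilabial, matching bilabial); /ɲ/ → [ɳ] before /ʂ/ (palatal → retroflex, matching retroflex) — only place changes, and always toward the following segment.
The trigger is the following segment, so the direction is regressive (anticipatory).

regressive place assimilation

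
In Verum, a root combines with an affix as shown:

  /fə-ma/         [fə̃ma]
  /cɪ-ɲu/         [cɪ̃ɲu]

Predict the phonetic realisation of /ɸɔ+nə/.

[ɸɔ̃nə]

The data show regressive nasality assimilation (vowel nasalisation): /ə/ → [ə̃] before /m/; /ɪ/ → [ɪ̃] before /ɲ/ — a vowel is nasalised by an immediately following nasal consonant.
/ɔ/ sits next to the nasal /n/ and is therefore nasalised to [ɔ̃].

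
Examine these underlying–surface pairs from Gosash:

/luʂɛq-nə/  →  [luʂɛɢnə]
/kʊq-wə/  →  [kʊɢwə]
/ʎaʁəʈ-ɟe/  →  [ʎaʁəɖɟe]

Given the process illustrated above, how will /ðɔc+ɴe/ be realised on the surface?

[ðɔɟɴe]

The data show regressive voicing assimilation: /q/ → [ɢ] before /n/; /q/ → [ɢ] before /w/; /ʈ/ → [ɖ] before /ɟ/. In each pair only voicing changes, matching the following consonant, while place and manner stay constant.
/c/ is a voiceless palatal stop. The following trigger /ɴ/ is voiced, so /c/ must become voiced as well.
The voiced palatal stop is [ɟ], so /c/ → [ɟ].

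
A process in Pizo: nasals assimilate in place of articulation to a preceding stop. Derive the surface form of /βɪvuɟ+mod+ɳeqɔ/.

[βɪvuɟɲodneqɔ]

The rule targets /m/ (voiced bilabial nasal), which sits after the trigger /ɟ/ (palatal).
Changing only its place to palatal gives [ɲ] — the voiced palatal nasal.
The same rule applies at the second boundary: /ɳ/ → [n] next to /d/.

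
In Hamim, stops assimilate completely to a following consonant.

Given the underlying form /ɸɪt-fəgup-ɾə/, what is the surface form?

[ɸɪffəguɾɾə]

/t/ is the segment targeted by the rule; it sits immediately before /f/, so it assimilates completely and surfaces as [f].
The same rule applies at the second boundary: /p/ → [ɾ] next to /ɾ/.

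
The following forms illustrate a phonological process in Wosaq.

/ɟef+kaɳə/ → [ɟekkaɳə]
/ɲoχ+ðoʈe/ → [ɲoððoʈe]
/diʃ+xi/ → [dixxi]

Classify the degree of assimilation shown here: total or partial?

Underlying /f/ is realised as [k] next to /k/; /k/ itself does not change.
The output [k] is identical to the trigger /k/ — every feature (place, manner, voicing) has been copied — so this is total assimilation.
The other forms behave the same way: /χ/ → [ð] before /ð/; /ʃ/ → [x] before /x/ — in each case the output is a copy of the following consonant.

total assimilation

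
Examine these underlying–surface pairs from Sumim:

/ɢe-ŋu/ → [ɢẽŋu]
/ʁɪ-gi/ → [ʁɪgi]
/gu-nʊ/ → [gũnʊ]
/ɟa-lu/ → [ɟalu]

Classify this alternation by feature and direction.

regressive nasality assimilation (vowel nasalisation)

The vowel /e/ surfaces as nasalised [ẽ] next to the following nasal /ŋ/ — it has acquired the [+nasal] feature of its neighbour.
The other form shows the same pattern: /u/ → [ũ] before /n/ — each time a vowel is nasalised next to a following nasal.
No change occurs in [ʁɪgi], [ɟalu] because the vowel at the boundary is adjacent to an oral consonant, not a nasal (/ɪ/ next to /g/; /a/ next to /l/).
Because the conditioning nasal is to the right of the vowel that changes, the process is regressive (anticipatory).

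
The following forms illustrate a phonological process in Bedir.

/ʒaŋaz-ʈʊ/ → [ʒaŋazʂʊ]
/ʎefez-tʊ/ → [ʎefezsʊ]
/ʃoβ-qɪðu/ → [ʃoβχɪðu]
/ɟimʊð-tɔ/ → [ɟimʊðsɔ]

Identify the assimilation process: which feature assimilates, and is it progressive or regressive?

The segment that alternates is /ʈ/, which surfaces as [ʂ] when adjacent to /z/.
/ʈ/ is a stop while /z/ is a fricative; the output [ʂ] is a fricative, matching the trigger — so the feature that spreads is manner.
Place and voice are unchanged, so the assimilation is partial, not total.
The other alternating forms pattern the same way: /t/ → [s] after /z/ (stop → fricative, matching a fricative); /q/ → [χ] after /β/ (stop → fricative, matching a fricative); /t/ → [s] after /ð/ (stop → fricative, matching a fricative) — only manner changes, and always toward the preceding segment.
Since the segment that changes follows the conditioning segment, the assimilation is progressive.

progressive manner assimilation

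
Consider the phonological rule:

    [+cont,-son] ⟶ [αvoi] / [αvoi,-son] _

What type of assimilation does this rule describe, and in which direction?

The rule copies [voi] from the environment onto the target, so the assimilating feature is voicing.
Since the environment is written before the underscore, the trigger precedes the target; the direction is progressive.

progressive voicing assimilation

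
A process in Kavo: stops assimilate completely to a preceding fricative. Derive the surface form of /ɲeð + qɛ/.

[ɲeððɛ]

/q/ is the segment targeted by the rule; it sits immediately after /ð/, so it assimilates completely and surfaces as [ð].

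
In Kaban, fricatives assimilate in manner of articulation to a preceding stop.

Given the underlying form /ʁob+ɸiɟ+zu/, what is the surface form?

[ʁobpiɟdu]

The rule targets /ɸ/ (voiceless bilabial fricative), which sits after the trigger /b/ (stop).
A voiceless bilabial stop is [p], so the surface segment is [p].
The same rule applies at the second boundary: /z/ → [d] next to /ɟ/.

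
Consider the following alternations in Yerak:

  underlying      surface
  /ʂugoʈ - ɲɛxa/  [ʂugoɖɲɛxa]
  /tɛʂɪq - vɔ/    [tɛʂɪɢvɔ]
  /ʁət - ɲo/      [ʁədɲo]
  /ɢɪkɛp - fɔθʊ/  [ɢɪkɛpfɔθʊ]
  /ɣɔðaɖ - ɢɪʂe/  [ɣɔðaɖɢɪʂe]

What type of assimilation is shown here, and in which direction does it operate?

Comparing underlying and surface forms, /ʈ/ → [ɖ] is the alternation; the neighbouring /ɲ/ is constant.
The change voiceless → voiced matches the voicing of the following /ɲ/, identifying this as voicing assimilation.
Place and manner are unchanged, so the assimilation is partial, not total.
The same holds elsewhere in the data: /q/ → [ɢ] before /v/ (voiceless → voiced, matching voiced); /t/ → [d] before /ɲ/ (voiceless → voiced, matching voiced) — only voicing changes, and always toward the following segment.
Nothing changes in [ɢɪkɛpfɔθʊ], [ɣɔðaɖɢɪʂe]: there the adjacent consonants already agree in voicing (/p/ and /f/ are both voiceless; /ɖ/ and /ɢ/ are both voiced), so these forms are consistent with the same rule.
The trigger is the following segment, so the direction is regressive (anticipatory).

regressive voicing assimilation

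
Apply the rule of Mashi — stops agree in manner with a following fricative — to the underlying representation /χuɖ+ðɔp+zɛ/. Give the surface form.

The rule targets /ɖ/ (voiced retroflex stop), which sits before the trigger /ð/ (fricative).
A voiced retroflex fricative is [ʐ], so the surface segment is [ʐ].
At the second juncture, /p/ likewise becomes [ɸ] adjacent to /z/.

[χuʐðɔɸzɛ]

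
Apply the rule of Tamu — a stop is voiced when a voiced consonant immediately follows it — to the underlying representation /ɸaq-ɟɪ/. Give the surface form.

/q/ is a voiceless uvular stop. The following trigger /ɟ/ is voiced, so /q/ must become voiced as well.
A voiced uvular stop is [ɢ], so the surface segment is [ɢ].

[ɸaɢɟɪ]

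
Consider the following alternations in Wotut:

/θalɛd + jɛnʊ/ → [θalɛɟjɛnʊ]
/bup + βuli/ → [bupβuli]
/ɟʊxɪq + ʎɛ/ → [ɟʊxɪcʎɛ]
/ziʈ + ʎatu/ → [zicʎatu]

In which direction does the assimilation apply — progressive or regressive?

Underlying /d/ is realised as [ɟ] next to /j/; /j/ itself does not change.
The change alveolar → palatal matches the place of the following /j/, identifying this as place assimilation.
Checking the remaining alternations: /q/ → [c] before /ʎ/ (uvular → palatal, matching palatal); /ʈ/ → [c] before /ʎ/ (retroflex → palatal, matching palatal) — only place changes, and always toward the following segment.
No alternation appears in [bupβuli]: there the adjacent consonants already agree in place (/p/ and /β/ are both bilabial), so this form is consistent with the same rule.
Since the segment that changes precedes the conditioning segment, the assimilation is regressive.

regressive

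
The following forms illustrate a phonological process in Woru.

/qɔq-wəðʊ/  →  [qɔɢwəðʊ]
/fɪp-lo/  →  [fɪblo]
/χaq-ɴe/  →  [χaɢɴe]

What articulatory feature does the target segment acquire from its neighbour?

The segment that alternates is /q/, which surfaces as [ɢ] when adjacent to /w/.
/q/ is voiceless while /w/ is voiced; the output [ɢ] is voiced, matching the trigger — so the feature that spreads is voicing.
The other alternating forms pattern the same way: /p/ → [b] before /l/ (voiceless → voiced, matching voiced); /q/ → [ɢ] before /ɴ/ (voiceless → voiced, matching voiced) — only voicing changes, and always toward the following segment.

voicing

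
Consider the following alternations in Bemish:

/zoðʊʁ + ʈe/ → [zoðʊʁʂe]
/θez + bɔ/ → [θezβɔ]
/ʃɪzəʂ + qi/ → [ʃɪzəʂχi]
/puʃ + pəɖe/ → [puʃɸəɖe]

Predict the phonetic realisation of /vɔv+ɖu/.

The data show progressive manner assimilation: /ʈ/ → [ʂ] after /ʁ/; /b/ → [β] after /z/; /q/ → [χ] after /ʂ/; /p/ → [ɸ] after /ʃ/. In each pair only manner changes, matching the preceding consonant, while place and voice stay constant.
/ɖ/ is a voiced retroflex stop. The preceding trigger /v/ is a fricative, so /ɖ/ must become a fricative as well.
Changing only its manner to fricative gives [ʐ] — the voiced retroflex fricative.

[vɔvʐu]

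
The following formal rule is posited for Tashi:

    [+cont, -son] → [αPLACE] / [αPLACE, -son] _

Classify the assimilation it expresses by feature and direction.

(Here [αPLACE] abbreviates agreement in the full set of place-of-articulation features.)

The rule copies the place features (abbreviated [PLACE]) from the environment onto the target, so the assimilating feature is place.
Since the environment is written before the underscore, the trigger precedes the target; the direction is progressive.

progressive place assimilation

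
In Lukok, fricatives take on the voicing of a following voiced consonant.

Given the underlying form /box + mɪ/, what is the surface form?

/x/ is a voiceless velar fricative. The following trigger /m/ is voiced, so /x/ must become voiced as well.
A voiced velar fricative is [ɣ], so the surface segment is [ɣ].

[boɣmɪ]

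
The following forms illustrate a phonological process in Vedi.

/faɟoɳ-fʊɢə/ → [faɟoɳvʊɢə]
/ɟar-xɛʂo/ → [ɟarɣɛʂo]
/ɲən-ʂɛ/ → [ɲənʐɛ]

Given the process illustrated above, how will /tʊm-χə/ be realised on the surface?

The data show progressive voicing assimilation: /f/ → [v] after /ɳ/; /x/ → [ɣ] after /r/; /ʂ/ → [ʐ] after /n/. In each pair only voicing changes, matching the preceding consonant, while place and manner stay constant.
/χ/ is a voiceless uvular fricative. The preceding trigger /m/ is voiced, so /χ/ must become voiced as well.
The voiced uvular fricative is [ʁ], so /χ/ → [ʁ].

[tʊmʁə]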